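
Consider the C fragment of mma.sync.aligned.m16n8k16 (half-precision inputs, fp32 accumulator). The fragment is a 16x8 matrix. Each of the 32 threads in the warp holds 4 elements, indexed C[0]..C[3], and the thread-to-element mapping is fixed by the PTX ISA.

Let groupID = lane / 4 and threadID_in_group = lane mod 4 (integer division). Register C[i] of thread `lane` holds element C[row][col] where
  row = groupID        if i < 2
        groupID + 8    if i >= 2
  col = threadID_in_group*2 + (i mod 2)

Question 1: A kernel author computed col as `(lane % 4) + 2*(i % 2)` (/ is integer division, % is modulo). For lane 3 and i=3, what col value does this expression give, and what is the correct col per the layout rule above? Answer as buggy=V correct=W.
buggy=5 correct=7

`(lane % 4) + 2*(i % 2)`[3,3]=>5
lane 3: grp=0 (3/4), tig=3 (3%4)
i=3: r=0+8=8, c=3*2+1=7
col: 5 vs 7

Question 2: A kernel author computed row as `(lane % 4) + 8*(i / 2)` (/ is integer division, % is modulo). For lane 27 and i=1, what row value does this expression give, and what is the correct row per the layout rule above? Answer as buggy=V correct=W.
`(lane % 4) + 8*(i / 2)`[27,1]=>3
27: grp=6,tig=3
[1] (6+0,3*2+1) = (6,7)
row: 3 vs 6

buggy=3 correct=6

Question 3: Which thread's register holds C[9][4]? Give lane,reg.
6,2

r=9→G=1,rhi=1  c=4→T=2,p=0
L=1*4+2=6  i=1*2+0=2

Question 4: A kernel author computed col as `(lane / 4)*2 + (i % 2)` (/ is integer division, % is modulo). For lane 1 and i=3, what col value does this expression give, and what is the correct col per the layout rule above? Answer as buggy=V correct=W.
`(lane / 4)*2 + (i % 2)`[1,3]⇒1
lane 1: gr=0 (1/4), th=1 (1%4)
i=3: r=0+8=8, c=1*2+1=3
col: 1 vs 3

buggy=1 correct=3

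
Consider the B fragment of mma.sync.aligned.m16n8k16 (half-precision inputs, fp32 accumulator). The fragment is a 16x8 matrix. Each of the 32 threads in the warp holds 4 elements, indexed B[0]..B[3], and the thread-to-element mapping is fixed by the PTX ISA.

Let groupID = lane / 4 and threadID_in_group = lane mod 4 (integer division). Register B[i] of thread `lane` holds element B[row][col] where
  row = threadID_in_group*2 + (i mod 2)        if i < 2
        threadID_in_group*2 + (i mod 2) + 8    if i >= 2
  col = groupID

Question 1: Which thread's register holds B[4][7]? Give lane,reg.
c:7=>grp=7  r:4=>rB=0,tig=2,lo=0
L=7*4+2=30  i=0*2+0=0

30,0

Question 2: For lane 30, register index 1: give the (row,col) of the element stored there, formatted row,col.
5,7

L=30->gid=30>>2=7, tid=30&3=2
[1]->row 2·2+1+0=5  col gid=7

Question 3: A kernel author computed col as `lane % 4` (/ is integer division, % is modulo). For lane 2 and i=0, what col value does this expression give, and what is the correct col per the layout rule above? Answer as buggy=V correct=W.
`lane % 4`[2,0]->2
lane 2: g=0 (2/4), t=2 (2%4)
i=0: r=2*2+0+0=4, c=g=0
col: 2 vs 0

buggy=2 correct=0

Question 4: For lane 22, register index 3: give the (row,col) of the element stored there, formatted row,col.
lane 22->22/4=5, 22 mod 4=2
i=3  r:2·2+1+8->13  c:5

13,5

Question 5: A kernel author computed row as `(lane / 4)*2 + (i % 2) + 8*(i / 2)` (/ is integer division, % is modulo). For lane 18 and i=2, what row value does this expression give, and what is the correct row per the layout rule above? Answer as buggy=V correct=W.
buggy=16 correct=12

`(lane / 4)*2 + (i % 2) + 8*(i / 2)`[18,2]⇒16
18: gr=4,th=2
[2] (2*2+0+8,4) = (12,4)
row: 16 vs 12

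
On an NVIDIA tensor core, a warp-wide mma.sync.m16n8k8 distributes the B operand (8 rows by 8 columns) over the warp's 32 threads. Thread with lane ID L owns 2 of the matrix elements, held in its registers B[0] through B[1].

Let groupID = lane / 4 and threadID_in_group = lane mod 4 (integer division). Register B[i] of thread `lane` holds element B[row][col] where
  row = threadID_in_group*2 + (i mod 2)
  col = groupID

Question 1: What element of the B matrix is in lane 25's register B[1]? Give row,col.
3,6

lane 25→25/4=6, 25 mod 4=1
i=1  r:2·1+1→3  c:6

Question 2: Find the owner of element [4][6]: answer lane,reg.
c:6=>grp=6  r:4=>tig=2,lo=0
L=6*4+2=26  i=0=0

26,0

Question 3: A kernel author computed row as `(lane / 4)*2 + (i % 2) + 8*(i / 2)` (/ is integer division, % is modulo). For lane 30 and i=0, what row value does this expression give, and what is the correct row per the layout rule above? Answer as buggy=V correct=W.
`(lane / 4)*2 + (i % 2) + 8*(i / 2)`[30,0]=>14
30: grp=7,tig=2
[0] (2*2+0,7) = (4,7)
row: 14 vs 4

buggy=14 correct=4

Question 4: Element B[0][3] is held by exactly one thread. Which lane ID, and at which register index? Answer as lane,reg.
12,0

c: 3->gid=3  r: 0->tid=0,i&1=0
L=3*4+0=12  i=0=0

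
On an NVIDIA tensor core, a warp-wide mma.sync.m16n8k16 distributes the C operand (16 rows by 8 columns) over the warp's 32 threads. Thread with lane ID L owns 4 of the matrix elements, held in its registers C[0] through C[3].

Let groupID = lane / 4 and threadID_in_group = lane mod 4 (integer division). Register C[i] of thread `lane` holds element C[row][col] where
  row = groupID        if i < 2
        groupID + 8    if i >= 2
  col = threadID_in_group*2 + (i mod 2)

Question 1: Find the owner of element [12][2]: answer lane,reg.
r=12⇒gr=4,Rb=1  c=2⇒th=1,odd=0
L=4*4+1=17  i=1*2+0=2

17,2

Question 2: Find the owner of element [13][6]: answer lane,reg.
23,2

r=13->g=5,rb=1  c=6->t=3,b0=0
L=5*4+3=23  i=1*2+0=2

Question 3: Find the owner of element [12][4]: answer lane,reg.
r=12->g=4,rb=1  c=4->t=2,b0=0
L=4*4+2=18  i=1*2+0=2

18,2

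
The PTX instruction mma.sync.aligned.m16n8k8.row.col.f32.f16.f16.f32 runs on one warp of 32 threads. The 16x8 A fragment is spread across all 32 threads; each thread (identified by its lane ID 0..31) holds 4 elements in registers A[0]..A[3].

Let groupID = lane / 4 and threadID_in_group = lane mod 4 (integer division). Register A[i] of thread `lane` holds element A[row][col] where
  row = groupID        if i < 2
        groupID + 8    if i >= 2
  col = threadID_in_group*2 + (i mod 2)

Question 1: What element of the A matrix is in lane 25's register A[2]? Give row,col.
L=25=>grp=25>>2=6, tig=25&3=1
[2]=>row 6+8=14  col 1·2+0=2

14,2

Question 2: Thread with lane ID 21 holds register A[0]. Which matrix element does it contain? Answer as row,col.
5,2

L=21=>grp=21>>2=5, tig=21&3=1
[0]=>row 5+0=5  col 1·2+0=2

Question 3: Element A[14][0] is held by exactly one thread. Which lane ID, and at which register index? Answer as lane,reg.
r=14⇒gr=6,Rb=1  c=0⇒th=0,odd=0
L=6*4+0=24  i=1*2+0=2

24,2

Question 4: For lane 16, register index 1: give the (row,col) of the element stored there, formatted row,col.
lane 16: grp=4 (16/4), tig=0 (16%4)
i=1: r=4+0=4, c=0*2+1=1

4,1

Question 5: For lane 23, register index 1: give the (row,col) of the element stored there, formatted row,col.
5,7

L=23→G=23>>2=5, T=23&3=3
[1]→row 5+0=5  col 3·2+1=7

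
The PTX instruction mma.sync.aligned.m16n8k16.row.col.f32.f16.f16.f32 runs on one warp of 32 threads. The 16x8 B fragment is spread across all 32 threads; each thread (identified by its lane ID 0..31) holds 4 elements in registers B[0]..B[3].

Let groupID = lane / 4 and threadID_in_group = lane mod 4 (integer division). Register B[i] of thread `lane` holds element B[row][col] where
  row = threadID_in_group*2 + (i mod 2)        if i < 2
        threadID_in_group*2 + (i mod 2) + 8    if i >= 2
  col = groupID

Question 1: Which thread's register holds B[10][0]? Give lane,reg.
1,2

c=0->g=0  r=10->rb=1,t=1,b0=0
L=0*4+1=1  i=1*2+0=2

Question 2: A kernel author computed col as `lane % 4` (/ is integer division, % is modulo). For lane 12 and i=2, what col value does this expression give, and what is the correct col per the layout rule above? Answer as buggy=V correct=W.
`lane % 4`[12,2]⇒0
L=12⇒gr=12>>2=3, th=12&3=0
[2]⇒row 0·2+0+8=8  col gr=3
col: 0 vs 3

buggy=0 correct=3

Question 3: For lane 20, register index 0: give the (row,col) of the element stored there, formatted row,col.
L=20=>grp=20>>2=5, tig=20&3=0
[0]=>row 0·2+0+0=0  col grp=5

0,5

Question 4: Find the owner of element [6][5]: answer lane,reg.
23,0

c: 5->gid=5  r: 6->r8=0,tid=3,i&1=0
L=5*4+3=23  i=0*2+0=0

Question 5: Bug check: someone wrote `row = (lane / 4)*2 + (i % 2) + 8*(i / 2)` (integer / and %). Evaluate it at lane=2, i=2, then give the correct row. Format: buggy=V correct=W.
`(lane / 4)*2 + (i % 2) + 8*(i / 2)`[2,2]->8
lane 2: gid=0 (2/4), tid=2 (2%4)
i=2: r=2*2+0+8=12, c=gid=0
row: 8 vs 12

buggy=8 correct=12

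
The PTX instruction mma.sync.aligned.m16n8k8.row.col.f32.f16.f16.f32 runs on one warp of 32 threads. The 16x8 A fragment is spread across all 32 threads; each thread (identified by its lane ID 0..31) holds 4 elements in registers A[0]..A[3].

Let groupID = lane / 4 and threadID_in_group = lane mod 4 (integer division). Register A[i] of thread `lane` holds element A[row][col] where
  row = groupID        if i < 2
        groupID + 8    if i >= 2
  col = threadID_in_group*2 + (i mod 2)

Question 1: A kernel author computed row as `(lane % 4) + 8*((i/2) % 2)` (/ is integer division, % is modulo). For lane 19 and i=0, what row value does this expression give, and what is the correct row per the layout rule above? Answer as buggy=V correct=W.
buggy=3 correct=4

`(lane % 4) + 8*((i/2) % 2)`[19,0]⇒3
lane 19: gr=4 (19/4), th=3 (19%4)
i=0: r=4+0=4, c=3*2+0=6
row: 3 vs 4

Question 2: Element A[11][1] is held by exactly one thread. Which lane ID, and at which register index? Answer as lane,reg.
12,3

r:11=>grp=3,rB=1  c:1=>tig=0,lo=1
L=3*4+0=12  i=1*2+1=3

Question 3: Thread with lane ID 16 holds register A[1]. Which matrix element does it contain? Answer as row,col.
lane 16: grp=4 (16/4), tig=0 (16%4)
i=1: r=4+0=4, c=0*2+1=1

4,1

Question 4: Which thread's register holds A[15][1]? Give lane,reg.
r=15⇒gr=7,Rb=1  c=1⇒th=0,odd=1
L=7*4+0=28  i=1*2+1=3

28,3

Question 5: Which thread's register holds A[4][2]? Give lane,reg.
17,0

r: 4->gid=4,r8=0  c: 2->tid=1,i&1=0
L=4*4+1=17  i=0*2+0=0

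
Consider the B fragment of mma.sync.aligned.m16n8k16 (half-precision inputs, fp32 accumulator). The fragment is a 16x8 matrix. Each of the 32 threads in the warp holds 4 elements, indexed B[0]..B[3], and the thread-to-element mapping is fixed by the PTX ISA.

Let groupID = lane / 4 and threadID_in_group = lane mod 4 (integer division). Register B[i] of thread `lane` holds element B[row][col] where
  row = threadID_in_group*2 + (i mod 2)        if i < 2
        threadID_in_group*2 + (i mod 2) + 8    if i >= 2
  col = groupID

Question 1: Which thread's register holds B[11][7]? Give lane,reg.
29,3

c=7->g=7  r=11->rb=1,t=1,b0=1
L=7*4+1=29  i=1*2+1=3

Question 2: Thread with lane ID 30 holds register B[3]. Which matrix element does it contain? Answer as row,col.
30: gr=7,th=2
[3] (2*2+1+8,7) = (13,7)

13,7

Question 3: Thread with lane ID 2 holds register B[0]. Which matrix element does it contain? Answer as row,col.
4,0

lane 2: gr=0 (2/4), th=2 (2%4)
i=0: r=2*2+0+0=4, c=gr=0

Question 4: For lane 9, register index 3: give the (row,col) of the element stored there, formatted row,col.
11,2

lane 9: g=2 (9/4), t=1 (9%4)
i=3: r=1*2+1+8=11, c=g=2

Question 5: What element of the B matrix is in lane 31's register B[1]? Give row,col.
7,7

31: g=7,t=3
[1] (3*2+1+0,7) = (7,7)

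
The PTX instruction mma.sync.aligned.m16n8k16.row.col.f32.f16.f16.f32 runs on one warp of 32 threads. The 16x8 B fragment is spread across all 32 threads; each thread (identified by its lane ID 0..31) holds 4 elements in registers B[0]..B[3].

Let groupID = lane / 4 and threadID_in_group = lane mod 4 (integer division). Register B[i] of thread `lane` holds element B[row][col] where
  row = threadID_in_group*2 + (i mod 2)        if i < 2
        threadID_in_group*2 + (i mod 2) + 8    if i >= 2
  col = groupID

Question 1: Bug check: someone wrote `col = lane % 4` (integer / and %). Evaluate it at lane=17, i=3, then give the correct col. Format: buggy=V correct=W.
buggy=1 correct=4

`lane % 4`[17,3]->1
lane 17->17/4=4, 17 mod 4=1
i=3  r:2·1+1+8->11  c:4
col: 1 vs 4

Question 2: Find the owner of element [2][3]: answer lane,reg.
13,0

c: 3->gid=3  r: 2->r8=0,tid=1,i&1=0
L=3*4+1=13  i=0*2+0=0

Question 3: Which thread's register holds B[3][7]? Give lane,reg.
29,1

c=7→G=7  r=3→rhi=0,T=1,p=1
L=7*4+1=29  i=0*2+1=1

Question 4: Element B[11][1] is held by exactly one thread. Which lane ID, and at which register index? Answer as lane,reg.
5,3

c=1->g=1  r=11->rb=1,t=1,b0=1
L=1*4+1=5  i=1*2+1=3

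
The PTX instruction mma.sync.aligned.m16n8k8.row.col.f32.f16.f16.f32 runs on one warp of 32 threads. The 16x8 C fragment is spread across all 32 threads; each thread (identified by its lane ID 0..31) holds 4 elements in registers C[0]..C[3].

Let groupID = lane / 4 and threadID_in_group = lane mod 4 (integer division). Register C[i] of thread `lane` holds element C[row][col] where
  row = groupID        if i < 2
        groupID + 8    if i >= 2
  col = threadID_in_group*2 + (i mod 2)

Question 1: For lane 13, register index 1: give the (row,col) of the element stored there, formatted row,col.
lane 13->13/4=3, 13 mod 4=1
i=1  r:3+0->3  c:2·1+1->3

3,3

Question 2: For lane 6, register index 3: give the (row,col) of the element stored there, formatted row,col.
9,5

lane 6: G=1 (6/4), T=2 (6%4)
i=3: r=1+8=9, c=2*2+1=5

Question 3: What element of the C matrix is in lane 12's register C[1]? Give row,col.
3,1

L=12→G=12>>2=3, T=12&3=0
[1]→row 3+0=3  col 0·2+1=1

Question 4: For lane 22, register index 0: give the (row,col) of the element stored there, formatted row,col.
5,4

lane 22: gr=5 (22/4), th=2 (22%4)
i=0: r=5+0=5, c=2*2+0=4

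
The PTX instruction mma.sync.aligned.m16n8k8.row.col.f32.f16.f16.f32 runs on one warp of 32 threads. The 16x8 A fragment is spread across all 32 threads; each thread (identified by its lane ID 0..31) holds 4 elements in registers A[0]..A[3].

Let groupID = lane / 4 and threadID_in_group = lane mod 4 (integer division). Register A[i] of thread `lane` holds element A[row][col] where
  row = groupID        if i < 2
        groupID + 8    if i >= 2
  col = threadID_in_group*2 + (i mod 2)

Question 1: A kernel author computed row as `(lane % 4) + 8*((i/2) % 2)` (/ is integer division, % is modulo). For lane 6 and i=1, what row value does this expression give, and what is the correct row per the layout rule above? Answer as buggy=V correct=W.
`(lane % 4) + 8*((i/2) % 2)`[6,1]→2
L=6→G=6>>2=1, T=6&3=2
[1]→row 1+0=1  col 2·2+1=5
row: 2 vs 1

buggy=2 correct=1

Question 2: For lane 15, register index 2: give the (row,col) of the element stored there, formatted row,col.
L=15→G=15>>2=3, T=15&3=3
[2]→row 3+8=11  col 3·2+0=6

11,6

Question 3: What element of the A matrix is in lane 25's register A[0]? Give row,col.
L=25->gid=25>>2=6, tid=25&3=1
[0]->row 6+0=6  col 1·2+0=2

6,2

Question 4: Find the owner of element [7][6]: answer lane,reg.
r:7=>grp=7,rB=0  c:6=>tig=3,lo=0
L=7*4+3=31  i=0*2+0=0

31,0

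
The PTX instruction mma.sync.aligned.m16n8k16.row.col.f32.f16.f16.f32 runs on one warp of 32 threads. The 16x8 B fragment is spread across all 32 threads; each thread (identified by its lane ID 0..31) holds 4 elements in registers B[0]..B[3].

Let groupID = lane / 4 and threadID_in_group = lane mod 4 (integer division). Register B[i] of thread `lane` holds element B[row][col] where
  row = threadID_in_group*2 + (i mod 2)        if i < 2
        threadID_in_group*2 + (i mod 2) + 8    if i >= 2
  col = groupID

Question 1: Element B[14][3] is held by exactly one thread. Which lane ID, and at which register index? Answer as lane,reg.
c:3=>grp=3  r:14=>rB=1,tig=3,lo=0
L=3*4+3=15  i=1*2+0=2

15,2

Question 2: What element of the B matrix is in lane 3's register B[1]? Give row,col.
7,0

L=3->g=3>>2=0, t=3&3=3
[1]->row 3·2+1+0=7  col g=0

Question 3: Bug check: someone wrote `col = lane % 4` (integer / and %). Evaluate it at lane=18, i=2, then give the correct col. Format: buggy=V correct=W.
`lane % 4`[18,2]->2
lane 18: g=4 (18/4), t=2 (18%4)
i=2: r=2*2+0+8=12, c=g=4
col: 2 vs 4

buggy=2 correct=4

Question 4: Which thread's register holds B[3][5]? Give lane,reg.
c: 5->gid=5  r: 3->r8=0,tid=1,i&1=1
L=5*4+1=21  i=0*2+1=1

21,1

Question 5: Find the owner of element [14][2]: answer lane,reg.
c=2⇒gr=2  r=14⇒Rb=1,th=3,odd=0
L=2*4+3=11  i=1*2+0=2

11,2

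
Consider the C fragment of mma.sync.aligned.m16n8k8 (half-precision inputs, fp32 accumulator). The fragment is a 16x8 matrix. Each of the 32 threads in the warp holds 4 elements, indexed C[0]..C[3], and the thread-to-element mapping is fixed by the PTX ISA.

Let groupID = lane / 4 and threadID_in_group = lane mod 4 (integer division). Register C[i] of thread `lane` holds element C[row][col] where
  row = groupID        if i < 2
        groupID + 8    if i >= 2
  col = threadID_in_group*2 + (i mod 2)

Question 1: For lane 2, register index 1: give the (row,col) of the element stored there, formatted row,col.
2: g=0,t=2
[1] (0+0,2*2+1) = (0,5)

0,5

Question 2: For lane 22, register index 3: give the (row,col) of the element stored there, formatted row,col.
lane 22→22/4=5, 22 mod 4=2
i=3  r:5+8→13  c:2·2+1→5

13,5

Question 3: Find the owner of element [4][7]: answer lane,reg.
r=4→G=4,rhi=0  c=7→T=3,p=1
L=4*4+3=19  i=0*2+1=1

19,1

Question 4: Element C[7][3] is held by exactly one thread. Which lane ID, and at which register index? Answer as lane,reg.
r=7⇒gr=7,Rb=0  c=3⇒th=1,odd=1
L=7*4+1=29  i=0*2+1=1

29,1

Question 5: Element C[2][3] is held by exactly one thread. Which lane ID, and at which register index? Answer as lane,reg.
9,1

r=2->g=2,rb=0  c=3->t=1,b0=1
L=2*4+1=9  i=0*2+1=1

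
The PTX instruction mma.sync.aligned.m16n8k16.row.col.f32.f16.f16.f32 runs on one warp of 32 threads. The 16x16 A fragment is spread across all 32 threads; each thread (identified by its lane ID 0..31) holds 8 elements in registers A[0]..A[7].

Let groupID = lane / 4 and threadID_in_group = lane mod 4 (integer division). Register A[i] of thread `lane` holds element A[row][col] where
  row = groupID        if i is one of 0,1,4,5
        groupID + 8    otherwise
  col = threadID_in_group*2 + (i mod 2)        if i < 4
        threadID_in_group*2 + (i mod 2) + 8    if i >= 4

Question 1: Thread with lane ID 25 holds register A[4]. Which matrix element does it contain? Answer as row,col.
6,10

lane 25: g=6 (25/4), t=1 (25%4)
i=4: r=6+0=6, c=1*2+0+8=10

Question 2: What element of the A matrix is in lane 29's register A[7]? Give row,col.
15,11

29: gid=7,tid=1
[7] (7+8,1*2+1+8) = (15,11)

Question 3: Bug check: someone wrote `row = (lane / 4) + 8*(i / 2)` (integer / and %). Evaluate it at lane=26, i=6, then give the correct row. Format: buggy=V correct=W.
buggy=30 correct=14

`(lane / 4) + 8*(i / 2)`[26,6]⇒30
26: gr=6,th=2
[6] (6+8,2*2+0+8) = (14,12)
row: 30 vs 14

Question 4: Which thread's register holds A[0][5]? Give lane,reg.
2,1

r=0->g=0,rb=0  c=5->cb=0,t=2,b0=1
L=0*4+2=2  i=0*4+0*2+1=1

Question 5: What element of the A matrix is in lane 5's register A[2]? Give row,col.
L=5⇒gr=5>>2=1, th=5&3=1
[2]⇒row 1+8=9  col 1·2+0+0=2

9,2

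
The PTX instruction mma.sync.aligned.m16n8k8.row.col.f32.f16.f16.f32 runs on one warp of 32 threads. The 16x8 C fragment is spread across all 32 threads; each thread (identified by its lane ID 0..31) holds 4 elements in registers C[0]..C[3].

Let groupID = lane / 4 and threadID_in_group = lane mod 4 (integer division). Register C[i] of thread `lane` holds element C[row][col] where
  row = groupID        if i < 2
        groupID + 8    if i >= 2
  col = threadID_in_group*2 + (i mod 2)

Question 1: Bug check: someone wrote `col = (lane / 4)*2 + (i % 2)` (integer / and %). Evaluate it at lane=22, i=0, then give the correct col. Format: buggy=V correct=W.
`(lane / 4)*2 + (i % 2)`[22,0]⇒10
22: gr=5,th=2
[0] (5+0,2*2+0) = (5,4)
col: 10 vs 4

buggy=10 correct=4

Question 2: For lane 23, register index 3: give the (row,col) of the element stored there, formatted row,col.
13,7

lane 23: gr=5 (23/4), th=3 (23%4)
i=3: r=5+8=13, c=3*2+1=7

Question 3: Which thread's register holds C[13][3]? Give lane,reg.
r:13=>grp=5,rB=1  c:3=>tig=1,lo=1
L=5*4+1=21  i=1*2+1=3

21,3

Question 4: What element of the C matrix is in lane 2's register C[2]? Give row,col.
8,4

lane 2→2/4=0, 2 mod 4=2
i=2  r:0+8→8  c:2·2+0→4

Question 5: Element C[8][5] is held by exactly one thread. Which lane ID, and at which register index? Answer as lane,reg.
r: 8->gid=0,r8=1  c: 5->tid=2,i&1=1
L=0*4+2=2  i=1*2+1=3

2,3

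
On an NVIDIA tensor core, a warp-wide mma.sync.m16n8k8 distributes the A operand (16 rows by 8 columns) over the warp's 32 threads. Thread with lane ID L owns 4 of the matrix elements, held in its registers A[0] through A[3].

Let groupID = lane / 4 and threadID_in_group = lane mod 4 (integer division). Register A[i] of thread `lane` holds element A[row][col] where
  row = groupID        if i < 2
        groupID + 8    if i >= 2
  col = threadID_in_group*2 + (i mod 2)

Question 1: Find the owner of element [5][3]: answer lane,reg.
21,1

r: 5->gid=5,r8=0  c: 3->tid=1,i&1=1
L=5*4+1=21  i=0*2+1=1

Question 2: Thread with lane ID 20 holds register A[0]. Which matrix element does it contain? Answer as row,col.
lane 20: G=5 (20/4), T=0 (20%4)
i=0: r=5+0=5, c=0*2+0=0

5,0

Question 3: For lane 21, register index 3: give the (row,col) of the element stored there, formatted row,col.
21: G=5,T=1
[3] (5+8,1*2+1) = (13,3)

13,3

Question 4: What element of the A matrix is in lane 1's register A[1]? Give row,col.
lane 1=>1/4=0, 1 mod 4=1
i=1  r:0+0=>0  c:2·1+1=>3

0,3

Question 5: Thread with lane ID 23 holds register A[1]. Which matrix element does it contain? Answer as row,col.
lane 23: g=5 (23/4), t=3 (23%4)
i=1: r=5+0=5, c=3*2+1=7

5,7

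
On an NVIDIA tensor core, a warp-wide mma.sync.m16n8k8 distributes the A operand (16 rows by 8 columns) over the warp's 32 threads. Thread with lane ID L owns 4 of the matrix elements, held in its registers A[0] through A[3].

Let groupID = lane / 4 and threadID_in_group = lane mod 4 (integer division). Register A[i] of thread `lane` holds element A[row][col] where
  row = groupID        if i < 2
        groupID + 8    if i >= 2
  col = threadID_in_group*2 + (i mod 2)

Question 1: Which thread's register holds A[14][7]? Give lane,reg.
27,3

r=14->g=6,rb=1  c=7->t=3,b0=1
L=6*4+3=27  i=1*2+1=3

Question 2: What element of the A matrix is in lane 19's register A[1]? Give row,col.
lane 19⇒19/4=4, 19 mod 4=3
i=1  r:4+0⇒4  c:2·3+1⇒7

4,7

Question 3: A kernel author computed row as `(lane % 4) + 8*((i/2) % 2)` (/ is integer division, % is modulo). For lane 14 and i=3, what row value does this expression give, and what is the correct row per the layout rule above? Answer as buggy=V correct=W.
buggy=10 correct=11

`(lane % 4) + 8*((i/2) % 2)`[14,3]->10
lane 14->14/4=3, 14 mod 4=2
i=3  r:3+8->11  c:2·2+1->5
row: 10 vs 11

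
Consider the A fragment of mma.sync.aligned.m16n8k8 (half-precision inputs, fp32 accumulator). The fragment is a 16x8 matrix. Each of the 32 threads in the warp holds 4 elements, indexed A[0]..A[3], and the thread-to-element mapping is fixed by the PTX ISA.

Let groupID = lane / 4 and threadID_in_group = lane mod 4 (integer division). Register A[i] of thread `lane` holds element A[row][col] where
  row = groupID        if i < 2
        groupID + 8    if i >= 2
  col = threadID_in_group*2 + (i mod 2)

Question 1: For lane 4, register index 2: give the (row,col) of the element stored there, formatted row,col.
9,0

lane 4=>4/4=1, 4 mod 4=0
i=2  r:1+8=>9  c:2·0+0=>0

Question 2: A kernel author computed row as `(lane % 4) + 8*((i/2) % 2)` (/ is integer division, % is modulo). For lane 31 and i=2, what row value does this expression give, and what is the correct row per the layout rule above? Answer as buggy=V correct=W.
`(lane % 4) + 8*((i/2) % 2)`[31,2]->11
lane 31: gid=7 (31/4), tid=3 (31%4)
i=2: r=7+8=15, c=3*2+0=6
row: 11 vs 15

buggy=11 correct=15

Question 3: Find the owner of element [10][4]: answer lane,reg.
10,2

r: 10->gid=2,r8=1  c: 4->tid=2,i&1=0
L=2*4+2=10  i=1*2+0=2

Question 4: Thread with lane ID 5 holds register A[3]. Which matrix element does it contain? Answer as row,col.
L=5=>grp=5>>2=1, tig=5&3=1
[3]=>row 1+8=9  col 1·2+1=3

9,3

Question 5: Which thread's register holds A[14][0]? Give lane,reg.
r=14->g=6,rb=1  c=0->t=0,b0=0
L=6*4+0=24  i=1*2+0=2

24,2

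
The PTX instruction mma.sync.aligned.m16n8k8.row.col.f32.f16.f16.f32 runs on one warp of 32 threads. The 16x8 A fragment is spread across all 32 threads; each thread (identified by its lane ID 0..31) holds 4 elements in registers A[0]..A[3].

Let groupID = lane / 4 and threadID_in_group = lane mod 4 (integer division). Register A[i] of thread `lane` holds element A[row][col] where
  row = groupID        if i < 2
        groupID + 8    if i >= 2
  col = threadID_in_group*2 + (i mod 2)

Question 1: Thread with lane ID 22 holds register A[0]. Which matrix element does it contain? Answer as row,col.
5,4

22: g=5,t=2
[0] (5+0,2*2+0) = (5,4)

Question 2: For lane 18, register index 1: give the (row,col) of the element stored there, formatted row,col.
4,5

18: g=4,t=2
[1] (4+0,2*2+1) = (4,5)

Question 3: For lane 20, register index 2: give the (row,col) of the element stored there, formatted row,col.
13,0

lane 20->20/4=5, 20 mod 4=0
i=2  r:5+8->13  c:2·0+0->0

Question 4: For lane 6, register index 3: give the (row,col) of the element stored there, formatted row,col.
9,5

L=6⇒gr=6>>2=1, th=6&3=2
[3]⇒row 1+8=9  col 2·2+1=5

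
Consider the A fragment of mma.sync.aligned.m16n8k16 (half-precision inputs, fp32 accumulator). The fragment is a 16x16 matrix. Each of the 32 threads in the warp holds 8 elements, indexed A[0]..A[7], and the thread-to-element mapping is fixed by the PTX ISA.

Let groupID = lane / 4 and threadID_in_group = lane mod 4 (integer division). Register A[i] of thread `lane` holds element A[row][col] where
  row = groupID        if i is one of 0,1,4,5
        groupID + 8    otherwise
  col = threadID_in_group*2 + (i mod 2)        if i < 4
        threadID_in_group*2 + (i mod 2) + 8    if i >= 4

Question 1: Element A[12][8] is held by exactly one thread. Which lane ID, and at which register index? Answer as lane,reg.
r:12=>grp=4,rB=1  c:8=>cB=1,tig=0,lo=0
L=4*4+0=16  i=1*4+1*2+0=6

16,6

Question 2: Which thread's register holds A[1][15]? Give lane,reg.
r=1->g=1,rb=0  c=15->cb=1,t=3,b0=1
L=1*4+3=7  i=1*4+0*2+1=5

7,5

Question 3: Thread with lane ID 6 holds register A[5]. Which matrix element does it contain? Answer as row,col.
1,13

lane 6: grp=1 (6/4), tig=2 (6%4)
i=5: r=1+0=1, c=2*2+1+8=13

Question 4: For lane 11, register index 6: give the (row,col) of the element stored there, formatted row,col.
L=11→G=11>>2=2, T=11&3=3
[6]→row 2+8=10  col 3·2+0+8=14

10,14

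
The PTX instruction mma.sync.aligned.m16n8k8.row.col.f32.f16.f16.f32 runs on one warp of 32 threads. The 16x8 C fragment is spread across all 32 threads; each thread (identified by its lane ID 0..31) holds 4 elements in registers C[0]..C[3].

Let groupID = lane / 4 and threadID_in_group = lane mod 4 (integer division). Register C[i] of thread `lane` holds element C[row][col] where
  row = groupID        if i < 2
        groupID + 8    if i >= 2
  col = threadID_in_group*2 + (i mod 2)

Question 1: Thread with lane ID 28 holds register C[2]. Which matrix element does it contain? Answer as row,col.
15,0

28: g=7,t=0
[2] (7+8,0*2+0) = (15,0)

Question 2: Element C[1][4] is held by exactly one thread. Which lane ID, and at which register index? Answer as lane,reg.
6,0

r=1->g=1,rb=0  c=4->t=2,b0=0
L=1*4+2=6  i=0*2+0=0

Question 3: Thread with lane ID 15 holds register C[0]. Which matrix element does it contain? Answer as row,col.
lane 15: grp=3 (15/4), tig=3 (15%4)
i=0: r=3+0=3, c=3*2+0=6

3,6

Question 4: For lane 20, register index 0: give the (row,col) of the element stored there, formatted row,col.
lane 20: grp=5 (20/4), tig=0 (20%4)
i=0: r=5+0=5, c=0*2+0=0

5,0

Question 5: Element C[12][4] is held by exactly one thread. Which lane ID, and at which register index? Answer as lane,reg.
r:12=>grp=4,rB=1  c:4=>tig=2,lo=0
L=4*4+2=18  i=1*2+0=2

18,2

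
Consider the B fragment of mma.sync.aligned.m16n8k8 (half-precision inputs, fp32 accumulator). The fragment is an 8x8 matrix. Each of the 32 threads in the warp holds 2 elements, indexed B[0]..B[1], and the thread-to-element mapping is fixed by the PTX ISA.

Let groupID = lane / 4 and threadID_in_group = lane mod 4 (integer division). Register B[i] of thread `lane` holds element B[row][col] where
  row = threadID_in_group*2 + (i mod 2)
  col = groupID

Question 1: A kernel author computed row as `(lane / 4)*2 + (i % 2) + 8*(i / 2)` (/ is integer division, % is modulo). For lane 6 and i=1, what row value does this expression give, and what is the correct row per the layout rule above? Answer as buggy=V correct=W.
buggy=3 correct=5

`(lane / 4)*2 + (i % 2) + 8*(i / 2)`[6,1]=>3
lane 6=>6/4=1, 6 mod 4=2
i=1  r:2·2+1=>5  c:1
row: 3 vs 5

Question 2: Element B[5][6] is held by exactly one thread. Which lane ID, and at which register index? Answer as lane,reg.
26,1

c=6->g=6  r=5->t=2,b0=1
L=6*4+2=26  i=1=1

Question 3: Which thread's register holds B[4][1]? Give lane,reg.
c:1=>grp=1  r:4=>tig=2,lo=0
L=1*4+2=6  i=0=0

6,0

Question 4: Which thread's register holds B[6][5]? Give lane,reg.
23,0

c=5→G=5  r=6→T=3,p=0
L=5*4+3=23  i=0=0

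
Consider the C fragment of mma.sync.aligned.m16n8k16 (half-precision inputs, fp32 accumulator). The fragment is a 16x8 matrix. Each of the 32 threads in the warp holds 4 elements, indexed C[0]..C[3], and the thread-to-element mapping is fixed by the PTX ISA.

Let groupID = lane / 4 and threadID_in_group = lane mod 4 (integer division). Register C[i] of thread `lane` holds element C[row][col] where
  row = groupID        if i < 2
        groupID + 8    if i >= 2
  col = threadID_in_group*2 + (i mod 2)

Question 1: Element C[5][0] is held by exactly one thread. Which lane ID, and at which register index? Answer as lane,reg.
r=5→G=5,rhi=0  c=0→T=0,p=0
L=5*4+0=20  i=0*2+0=0

20,0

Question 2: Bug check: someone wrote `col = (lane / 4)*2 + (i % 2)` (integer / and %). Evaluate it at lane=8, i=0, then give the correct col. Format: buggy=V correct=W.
`(lane / 4)*2 + (i % 2)`[8,0]⇒4
8: gr=2,th=0
[0] (2+0,0*2+0) = (2,0)
col: 4 vs 0

buggy=4 correct=0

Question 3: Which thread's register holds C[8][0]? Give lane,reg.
0,2

r: 8->gid=0,r8=1  c: 0->tid=0,i&1=0
L=0*4+0=0  i=1*2+0=2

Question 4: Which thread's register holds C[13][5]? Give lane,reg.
r=13->g=5,rb=1  c=5->t=2,b0=1
L=5*4+2=22  i=1*2+1=3

22,3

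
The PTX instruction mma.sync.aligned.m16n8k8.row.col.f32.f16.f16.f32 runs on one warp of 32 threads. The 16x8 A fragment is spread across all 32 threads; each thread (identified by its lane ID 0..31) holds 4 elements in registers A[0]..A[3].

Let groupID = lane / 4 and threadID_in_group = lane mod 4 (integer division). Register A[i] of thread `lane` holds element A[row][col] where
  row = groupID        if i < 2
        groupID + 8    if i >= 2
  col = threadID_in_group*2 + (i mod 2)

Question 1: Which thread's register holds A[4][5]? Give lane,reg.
18,1

r: 4->gid=4,r8=0  c: 5->tid=2,i&1=1
L=4*4+2=18  i=0*2+1=1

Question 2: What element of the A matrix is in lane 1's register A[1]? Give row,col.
0,3

lane 1: gid=0 (1/4), tid=1 (1%4)
i=1: r=0+0=0, c=1*2+1=3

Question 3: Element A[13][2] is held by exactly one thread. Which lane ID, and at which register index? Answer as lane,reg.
21,2

r:13=>grp=5,rB=1  c:2=>tig=1,lo=0
L=5*4+1=21  i=1*2+0=2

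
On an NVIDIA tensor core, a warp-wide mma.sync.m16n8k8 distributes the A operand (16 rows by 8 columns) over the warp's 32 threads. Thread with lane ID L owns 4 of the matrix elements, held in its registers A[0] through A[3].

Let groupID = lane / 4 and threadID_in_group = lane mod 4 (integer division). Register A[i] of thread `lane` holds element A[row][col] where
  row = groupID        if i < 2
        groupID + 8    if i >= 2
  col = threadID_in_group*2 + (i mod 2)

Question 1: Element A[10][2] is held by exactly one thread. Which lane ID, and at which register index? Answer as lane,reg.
9,2

r=10⇒gr=2,Rb=1  c=2⇒th=1,odd=0
L=2*4+1=9  i=1*2+0=2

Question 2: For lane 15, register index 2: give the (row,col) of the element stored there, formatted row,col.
11,6

lane 15=>15/4=3, 15 mod 4=3
i=2  r:3+8=>11  c:2·3+0=>6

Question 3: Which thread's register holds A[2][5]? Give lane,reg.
10,1

r=2→G=2,rhi=0  c=5→T=2,p=1
L=2*4+2=10  i=0*2+1=1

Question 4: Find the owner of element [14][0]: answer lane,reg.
r:14=>grp=6,rB=1  c:0=>tig=0,lo=0
L=6*4+0=24  i=1*2+0=2

24,2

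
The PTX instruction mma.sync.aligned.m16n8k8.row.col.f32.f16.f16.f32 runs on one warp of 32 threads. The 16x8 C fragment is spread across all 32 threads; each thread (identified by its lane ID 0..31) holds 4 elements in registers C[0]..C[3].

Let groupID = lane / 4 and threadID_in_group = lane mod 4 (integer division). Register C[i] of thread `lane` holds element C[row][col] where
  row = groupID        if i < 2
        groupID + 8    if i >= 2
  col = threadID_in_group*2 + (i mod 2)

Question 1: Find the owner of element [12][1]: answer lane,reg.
16,3

r=12→G=4,rhi=1  c=1→T=0,p=1
L=4*4+0=16  i=1*2+1=3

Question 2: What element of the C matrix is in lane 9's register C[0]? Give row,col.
lane 9: gid=2 (9/4), tid=1 (9%4)
i=0: r=2+0=2, c=1*2+0=2

2,2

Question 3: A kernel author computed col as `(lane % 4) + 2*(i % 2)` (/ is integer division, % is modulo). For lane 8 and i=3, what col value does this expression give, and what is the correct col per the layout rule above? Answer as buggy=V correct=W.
buggy=2 correct=1

`(lane % 4) + 2*(i % 2)`[8,3]=>2
lane 8=>8/4=2, 8 mod 4=0
i=3  r:2+8=>10  c:2·0+1=>1
col: 2 vs 1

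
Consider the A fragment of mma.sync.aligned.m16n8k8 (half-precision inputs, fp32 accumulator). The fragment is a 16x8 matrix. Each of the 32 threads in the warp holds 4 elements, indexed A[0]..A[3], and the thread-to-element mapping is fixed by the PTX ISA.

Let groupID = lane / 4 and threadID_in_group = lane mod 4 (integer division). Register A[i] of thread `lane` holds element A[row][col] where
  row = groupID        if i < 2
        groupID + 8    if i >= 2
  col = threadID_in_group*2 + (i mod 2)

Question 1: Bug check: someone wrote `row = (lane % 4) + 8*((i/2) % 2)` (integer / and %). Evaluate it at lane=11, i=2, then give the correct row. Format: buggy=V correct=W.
buggy=11 correct=10

`(lane % 4) + 8*((i/2) % 2)`[11,2]⇒11
L=11⇒gr=11>>2=2, th=11&3=3
[2]⇒row 2+8=10  col 3·2+0=6
row: 11 vs 10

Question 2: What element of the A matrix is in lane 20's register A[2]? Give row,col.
L=20=>grp=20>>2=5, tig=20&3=0
[2]=>row 5+8=13  col 0·2+0=0

13,0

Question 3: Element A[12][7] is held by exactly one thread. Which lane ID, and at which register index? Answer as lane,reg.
19,3

r:12=>grp=4,rB=1  c:7=>tig=3,lo=1
L=4*4+3=19  i=1*2+1=3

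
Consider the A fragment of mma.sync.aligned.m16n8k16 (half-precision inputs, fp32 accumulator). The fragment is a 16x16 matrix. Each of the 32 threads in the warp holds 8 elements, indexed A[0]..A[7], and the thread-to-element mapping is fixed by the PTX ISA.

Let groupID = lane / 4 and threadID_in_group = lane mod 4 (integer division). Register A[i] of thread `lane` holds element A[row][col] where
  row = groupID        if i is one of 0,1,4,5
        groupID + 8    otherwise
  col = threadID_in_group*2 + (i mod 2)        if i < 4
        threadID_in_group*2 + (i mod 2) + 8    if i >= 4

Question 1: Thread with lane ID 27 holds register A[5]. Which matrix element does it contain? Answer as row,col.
6,15

lane 27->27/4=6, 27 mod 4=3
i=5  r:6+0->6  c:2·3+1+8->15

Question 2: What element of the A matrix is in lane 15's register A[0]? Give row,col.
15: gid=3,tid=3
[0] (3+0,3*2+0+0) = (3,6)

3,6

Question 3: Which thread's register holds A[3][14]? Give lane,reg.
15,4

r=3→G=3,rhi=0  c=14→chi=1,T=3,p=0
L=3*4+3=15  i=1*4+0*2+0=4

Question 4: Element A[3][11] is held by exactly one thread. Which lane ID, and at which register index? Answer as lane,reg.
13,5

r=3⇒gr=3,Rb=0  c=11⇒Cb=1,th=1,odd=1
L=3*4+1=13  i=1*4+0*2+1=5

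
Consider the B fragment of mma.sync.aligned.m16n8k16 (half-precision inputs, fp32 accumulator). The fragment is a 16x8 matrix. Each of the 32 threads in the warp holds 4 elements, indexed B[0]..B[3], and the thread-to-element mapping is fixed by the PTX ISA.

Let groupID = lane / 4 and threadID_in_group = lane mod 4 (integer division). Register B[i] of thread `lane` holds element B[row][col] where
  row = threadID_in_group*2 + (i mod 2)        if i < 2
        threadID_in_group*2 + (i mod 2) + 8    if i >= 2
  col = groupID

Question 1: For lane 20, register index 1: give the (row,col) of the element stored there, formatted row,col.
1,5

lane 20: gid=5 (20/4), tid=0 (20%4)
i=1: r=0*2+1+0=1, c=gid=5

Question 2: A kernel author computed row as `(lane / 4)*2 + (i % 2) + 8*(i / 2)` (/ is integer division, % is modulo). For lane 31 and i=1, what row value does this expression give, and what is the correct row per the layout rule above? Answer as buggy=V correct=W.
`(lane / 4)*2 + (i % 2) + 8*(i / 2)`[31,1]⇒15
31: gr=7,th=3
[1] (3*2+1+0,7) = (7,7)
row: 15 vs 7

buggy=15 correct=7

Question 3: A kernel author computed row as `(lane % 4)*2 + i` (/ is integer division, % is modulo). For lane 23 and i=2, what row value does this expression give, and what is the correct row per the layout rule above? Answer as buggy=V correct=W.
buggy=8 correct=14

`(lane % 4)*2 + i`[23,2]=>8
lane 23: grp=5 (23/4), tig=3 (23%4)
i=2: r=3*2+0+8=14, c=grp=5
row: 8 vs 14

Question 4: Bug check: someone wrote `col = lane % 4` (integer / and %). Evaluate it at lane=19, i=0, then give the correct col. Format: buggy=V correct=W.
buggy=3 correct=4

`lane % 4`[19,0]->3
lane 19->19/4=4, 19 mod 4=3
i=0  r:2·3+0+0->6  c:4
col: 3 vs 4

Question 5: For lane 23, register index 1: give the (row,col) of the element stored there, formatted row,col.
lane 23→23/4=5, 23 mod 4=3
i=1  r:2·3+1+0→7  c:5

7,5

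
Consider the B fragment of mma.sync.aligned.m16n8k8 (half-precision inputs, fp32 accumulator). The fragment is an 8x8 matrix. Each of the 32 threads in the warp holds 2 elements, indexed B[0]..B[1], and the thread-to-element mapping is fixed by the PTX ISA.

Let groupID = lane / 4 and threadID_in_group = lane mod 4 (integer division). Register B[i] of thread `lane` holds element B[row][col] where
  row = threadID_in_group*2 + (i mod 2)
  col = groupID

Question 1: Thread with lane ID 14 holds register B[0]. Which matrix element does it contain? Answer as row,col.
14: gr=3,th=2
[0] (2*2+0,3) = (4,3)

4,3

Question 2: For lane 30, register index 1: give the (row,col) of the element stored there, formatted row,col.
5,7

L=30->g=30>>2=7, t=30&3=2
[1]->row 2·2+1=5  col g=7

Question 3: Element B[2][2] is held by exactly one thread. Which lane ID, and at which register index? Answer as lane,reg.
c: 2->gid=2  r: 2->tid=1,i&1=0
L=2*4+1=9  i=0=0

9,0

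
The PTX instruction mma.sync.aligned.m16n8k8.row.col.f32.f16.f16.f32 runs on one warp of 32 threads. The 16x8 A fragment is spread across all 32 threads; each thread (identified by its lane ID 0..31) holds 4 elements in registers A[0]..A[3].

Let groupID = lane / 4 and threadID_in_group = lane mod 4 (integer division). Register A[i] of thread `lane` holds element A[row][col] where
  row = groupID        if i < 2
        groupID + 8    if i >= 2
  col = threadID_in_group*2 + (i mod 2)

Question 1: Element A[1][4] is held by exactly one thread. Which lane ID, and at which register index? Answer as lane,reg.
6,0

r:1=>grp=1,rB=0  c:4=>tig=2,lo=0
L=1*4+2=6  i=0*2+0=0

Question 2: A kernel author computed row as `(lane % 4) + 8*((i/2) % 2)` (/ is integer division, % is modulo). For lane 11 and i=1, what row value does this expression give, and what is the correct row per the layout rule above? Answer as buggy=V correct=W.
buggy=3 correct=2

`(lane % 4) + 8*((i/2) % 2)`[11,1]->3
L=11->gid=11>>2=2, tid=11&3=3
[1]->row 2+0=2  col 3·2+1=7
row: 3 vs 2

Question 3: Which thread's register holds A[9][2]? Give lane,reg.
5,2

r: 9->gid=1,r8=1  c: 2->tid=1,i&1=0
L=1*4+1=5  i=1*2+0=2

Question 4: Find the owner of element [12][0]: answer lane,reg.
r:12=>grp=4,rB=1  c:0=>tig=0,lo=0
L=4*4+0=16  i=1*2+0=2

16,2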